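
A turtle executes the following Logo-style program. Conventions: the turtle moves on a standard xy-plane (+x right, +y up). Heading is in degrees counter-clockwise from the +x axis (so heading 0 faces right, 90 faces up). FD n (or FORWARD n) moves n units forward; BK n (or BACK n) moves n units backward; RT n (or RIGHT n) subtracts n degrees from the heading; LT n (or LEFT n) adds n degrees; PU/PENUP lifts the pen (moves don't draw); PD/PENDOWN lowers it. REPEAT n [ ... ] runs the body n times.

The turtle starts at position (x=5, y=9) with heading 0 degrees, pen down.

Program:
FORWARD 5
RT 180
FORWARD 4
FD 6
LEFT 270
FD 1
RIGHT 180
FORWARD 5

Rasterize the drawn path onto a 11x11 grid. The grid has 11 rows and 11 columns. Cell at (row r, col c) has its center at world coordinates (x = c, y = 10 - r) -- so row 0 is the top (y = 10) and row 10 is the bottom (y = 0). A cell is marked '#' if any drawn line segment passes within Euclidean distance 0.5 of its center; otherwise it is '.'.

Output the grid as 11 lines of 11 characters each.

Segment 0: (5,9) -> (10,9)
Segment 1: (10,9) -> (6,9)
Segment 2: (6,9) -> (0,9)
Segment 3: (0,9) -> (0,10)
Segment 4: (0,10) -> (0,5)

Answer: #..........
###########
#..........
#..........
#..........
#..........
...........
...........
...........
...........
...........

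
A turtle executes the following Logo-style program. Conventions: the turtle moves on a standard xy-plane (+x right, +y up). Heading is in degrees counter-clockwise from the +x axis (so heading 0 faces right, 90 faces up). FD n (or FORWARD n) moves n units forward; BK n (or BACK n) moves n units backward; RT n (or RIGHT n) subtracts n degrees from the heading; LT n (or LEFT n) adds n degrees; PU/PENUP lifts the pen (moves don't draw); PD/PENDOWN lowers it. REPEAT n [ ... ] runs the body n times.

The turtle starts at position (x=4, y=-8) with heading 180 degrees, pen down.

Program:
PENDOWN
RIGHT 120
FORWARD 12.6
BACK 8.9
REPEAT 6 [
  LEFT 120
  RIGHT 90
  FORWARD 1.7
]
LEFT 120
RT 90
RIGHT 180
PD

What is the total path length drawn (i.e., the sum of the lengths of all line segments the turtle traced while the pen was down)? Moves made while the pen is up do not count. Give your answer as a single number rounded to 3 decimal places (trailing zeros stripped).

Answer: 31.7

Derivation:
Executing turtle program step by step:
Start: pos=(4,-8), heading=180, pen down
PD: pen down
RT 120: heading 180 -> 60
FD 12.6: (4,-8) -> (10.3,2.912) [heading=60, draw]
BK 8.9: (10.3,2.912) -> (5.85,-4.796) [heading=60, draw]
REPEAT 6 [
  -- iteration 1/6 --
  LT 120: heading 60 -> 180
  RT 90: heading 180 -> 90
  FD 1.7: (5.85,-4.796) -> (5.85,-3.096) [heading=90, draw]
  -- iteration 2/6 --
  LT 120: heading 90 -> 210
  RT 90: heading 210 -> 120
  FD 1.7: (5.85,-3.096) -> (5,-1.623) [heading=120, draw]
  -- iteration 3/6 --
  LT 120: heading 120 -> 240
  RT 90: heading 240 -> 150
  FD 1.7: (5,-1.623) -> (3.528,-0.773) [heading=150, draw]
  -- iteration 4/6 --
  LT 120: heading 150 -> 270
  RT 90: heading 270 -> 180
  FD 1.7: (3.528,-0.773) -> (1.828,-0.773) [heading=180, draw]
  -- iteration 5/6 --
  LT 120: heading 180 -> 300
  RT 90: heading 300 -> 210
  FD 1.7: (1.828,-0.773) -> (0.356,-1.623) [heading=210, draw]
  -- iteration 6/6 --
  LT 120: heading 210 -> 330
  RT 90: heading 330 -> 240
  FD 1.7: (0.356,-1.623) -> (-0.494,-3.096) [heading=240, draw]
]
LT 120: heading 240 -> 0
RT 90: heading 0 -> 270
RT 180: heading 270 -> 90
PD: pen down
Final: pos=(-0.494,-3.096), heading=90, 8 segment(s) drawn

Segment lengths:
  seg 1: (4,-8) -> (10.3,2.912), length = 12.6
  seg 2: (10.3,2.912) -> (5.85,-4.796), length = 8.9
  seg 3: (5.85,-4.796) -> (5.85,-3.096), length = 1.7
  seg 4: (5.85,-3.096) -> (5,-1.623), length = 1.7
  seg 5: (5,-1.623) -> (3.528,-0.773), length = 1.7
  seg 6: (3.528,-0.773) -> (1.828,-0.773), length = 1.7
  seg 7: (1.828,-0.773) -> (0.356,-1.623), length = 1.7
  seg 8: (0.356,-1.623) -> (-0.494,-3.096), length = 1.7
Total = 31.7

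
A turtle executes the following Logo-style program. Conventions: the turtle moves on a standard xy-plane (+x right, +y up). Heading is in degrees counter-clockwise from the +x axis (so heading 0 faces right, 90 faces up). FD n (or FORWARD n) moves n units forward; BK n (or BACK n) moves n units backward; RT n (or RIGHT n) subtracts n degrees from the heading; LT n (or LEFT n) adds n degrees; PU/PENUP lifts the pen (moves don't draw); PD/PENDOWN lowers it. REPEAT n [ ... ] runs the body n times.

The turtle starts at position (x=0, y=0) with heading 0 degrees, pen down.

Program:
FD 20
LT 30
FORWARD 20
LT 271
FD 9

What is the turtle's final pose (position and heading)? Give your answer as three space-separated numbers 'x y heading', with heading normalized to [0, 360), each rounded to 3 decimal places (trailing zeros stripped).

Answer: 41.956 2.285 301

Derivation:
Executing turtle program step by step:
Start: pos=(0,0), heading=0, pen down
FD 20: (0,0) -> (20,0) [heading=0, draw]
LT 30: heading 0 -> 30
FD 20: (20,0) -> (37.321,10) [heading=30, draw]
LT 271: heading 30 -> 301
FD 9: (37.321,10) -> (41.956,2.285) [heading=301, draw]
Final: pos=(41.956,2.285), heading=301, 3 segment(s) drawn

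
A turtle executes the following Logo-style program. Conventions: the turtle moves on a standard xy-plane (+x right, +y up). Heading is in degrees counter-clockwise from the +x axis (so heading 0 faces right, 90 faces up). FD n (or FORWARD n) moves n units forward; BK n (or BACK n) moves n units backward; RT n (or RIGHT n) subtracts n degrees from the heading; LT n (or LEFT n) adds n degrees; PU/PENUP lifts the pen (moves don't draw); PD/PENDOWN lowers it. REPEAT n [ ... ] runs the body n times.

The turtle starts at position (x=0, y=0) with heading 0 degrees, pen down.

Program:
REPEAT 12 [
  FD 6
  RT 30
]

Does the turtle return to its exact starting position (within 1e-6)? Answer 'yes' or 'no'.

Answer: yes

Derivation:
Executing turtle program step by step:
Start: pos=(0,0), heading=0, pen down
REPEAT 12 [
  -- iteration 1/12 --
  FD 6: (0,0) -> (6,0) [heading=0, draw]
  RT 30: heading 0 -> 330
  -- iteration 2/12 --
  FD 6: (6,0) -> (11.196,-3) [heading=330, draw]
  RT 30: heading 330 -> 300
  -- iteration 3/12 --
  FD 6: (11.196,-3) -> (14.196,-8.196) [heading=300, draw]
  RT 30: heading 300 -> 270
  -- iteration 4/12 --
  FD 6: (14.196,-8.196) -> (14.196,-14.196) [heading=270, draw]
  RT 30: heading 270 -> 240
  -- iteration 5/12 --
  FD 6: (14.196,-14.196) -> (11.196,-19.392) [heading=240, draw]
  RT 30: heading 240 -> 210
  -- iteration 6/12 --
  FD 6: (11.196,-19.392) -> (6,-22.392) [heading=210, draw]
  RT 30: heading 210 -> 180
  -- iteration 7/12 --
  FD 6: (6,-22.392) -> (0,-22.392) [heading=180, draw]
  RT 30: heading 180 -> 150
  -- iteration 8/12 --
  FD 6: (0,-22.392) -> (-5.196,-19.392) [heading=150, draw]
  RT 30: heading 150 -> 120
  -- iteration 9/12 --
  FD 6: (-5.196,-19.392) -> (-8.196,-14.196) [heading=120, draw]
  RT 30: heading 120 -> 90
  -- iteration 10/12 --
  FD 6: (-8.196,-14.196) -> (-8.196,-8.196) [heading=90, draw]
  RT 30: heading 90 -> 60
  -- iteration 11/12 --
  FD 6: (-8.196,-8.196) -> (-5.196,-3) [heading=60, draw]
  RT 30: heading 60 -> 30
  -- iteration 12/12 --
  FD 6: (-5.196,-3) -> (0,0) [heading=30, draw]
  RT 30: heading 30 -> 0
]
Final: pos=(0,0), heading=0, 12 segment(s) drawn

Start position: (0, 0)
Final position: (0, 0)
Distance = 0; < 1e-6 -> CLOSED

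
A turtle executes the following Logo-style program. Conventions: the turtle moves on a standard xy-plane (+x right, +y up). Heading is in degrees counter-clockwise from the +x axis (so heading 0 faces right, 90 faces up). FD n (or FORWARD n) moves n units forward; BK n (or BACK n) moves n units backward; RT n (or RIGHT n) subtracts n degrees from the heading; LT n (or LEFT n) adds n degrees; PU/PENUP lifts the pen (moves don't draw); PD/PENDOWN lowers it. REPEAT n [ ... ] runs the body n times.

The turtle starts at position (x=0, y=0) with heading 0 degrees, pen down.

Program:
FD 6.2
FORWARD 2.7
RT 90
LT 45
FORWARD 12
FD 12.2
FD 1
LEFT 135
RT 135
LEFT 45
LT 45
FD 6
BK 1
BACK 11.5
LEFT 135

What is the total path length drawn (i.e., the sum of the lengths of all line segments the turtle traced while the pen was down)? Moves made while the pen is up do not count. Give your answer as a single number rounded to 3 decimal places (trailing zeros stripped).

Executing turtle program step by step:
Start: pos=(0,0), heading=0, pen down
FD 6.2: (0,0) -> (6.2,0) [heading=0, draw]
FD 2.7: (6.2,0) -> (8.9,0) [heading=0, draw]
RT 90: heading 0 -> 270
LT 45: heading 270 -> 315
FD 12: (8.9,0) -> (17.385,-8.485) [heading=315, draw]
FD 12.2: (17.385,-8.485) -> (26.012,-17.112) [heading=315, draw]
FD 1: (26.012,-17.112) -> (26.719,-17.819) [heading=315, draw]
LT 135: heading 315 -> 90
RT 135: heading 90 -> 315
LT 45: heading 315 -> 0
LT 45: heading 0 -> 45
FD 6: (26.719,-17.819) -> (30.962,-13.576) [heading=45, draw]
BK 1: (30.962,-13.576) -> (30.255,-14.284) [heading=45, draw]
BK 11.5: (30.255,-14.284) -> (22.123,-22.415) [heading=45, draw]
LT 135: heading 45 -> 180
Final: pos=(22.123,-22.415), heading=180, 8 segment(s) drawn

Segment lengths:
  seg 1: (0,0) -> (6.2,0), length = 6.2
  seg 2: (6.2,0) -> (8.9,0), length = 2.7
  seg 3: (8.9,0) -> (17.385,-8.485), length = 12
  seg 4: (17.385,-8.485) -> (26.012,-17.112), length = 12.2
  seg 5: (26.012,-17.112) -> (26.719,-17.819), length = 1
  seg 6: (26.719,-17.819) -> (30.962,-13.576), length = 6
  seg 7: (30.962,-13.576) -> (30.255,-14.284), length = 1
  seg 8: (30.255,-14.284) -> (22.123,-22.415), length = 11.5
Total = 52.6

Answer: 52.6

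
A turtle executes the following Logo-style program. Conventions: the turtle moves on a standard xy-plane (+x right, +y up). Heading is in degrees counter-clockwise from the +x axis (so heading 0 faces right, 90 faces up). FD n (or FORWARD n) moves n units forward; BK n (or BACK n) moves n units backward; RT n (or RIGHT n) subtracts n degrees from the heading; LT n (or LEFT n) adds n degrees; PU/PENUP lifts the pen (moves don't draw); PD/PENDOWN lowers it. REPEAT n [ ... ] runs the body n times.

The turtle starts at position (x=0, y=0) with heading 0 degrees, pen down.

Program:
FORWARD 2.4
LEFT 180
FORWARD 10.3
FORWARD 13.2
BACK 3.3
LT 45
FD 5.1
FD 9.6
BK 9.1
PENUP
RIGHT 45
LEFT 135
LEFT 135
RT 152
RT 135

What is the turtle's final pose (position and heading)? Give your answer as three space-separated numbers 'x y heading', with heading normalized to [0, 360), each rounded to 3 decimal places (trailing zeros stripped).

Answer: -21.76 -3.96 163

Derivation:
Executing turtle program step by step:
Start: pos=(0,0), heading=0, pen down
FD 2.4: (0,0) -> (2.4,0) [heading=0, draw]
LT 180: heading 0 -> 180
FD 10.3: (2.4,0) -> (-7.9,0) [heading=180, draw]
FD 13.2: (-7.9,0) -> (-21.1,0) [heading=180, draw]
BK 3.3: (-21.1,0) -> (-17.8,0) [heading=180, draw]
LT 45: heading 180 -> 225
FD 5.1: (-17.8,0) -> (-21.406,-3.606) [heading=225, draw]
FD 9.6: (-21.406,-3.606) -> (-28.194,-10.394) [heading=225, draw]
BK 9.1: (-28.194,-10.394) -> (-21.76,-3.96) [heading=225, draw]
PU: pen up
RT 45: heading 225 -> 180
LT 135: heading 180 -> 315
LT 135: heading 315 -> 90
RT 152: heading 90 -> 298
RT 135: heading 298 -> 163
Final: pos=(-21.76,-3.96), heading=163, 7 segment(s) drawn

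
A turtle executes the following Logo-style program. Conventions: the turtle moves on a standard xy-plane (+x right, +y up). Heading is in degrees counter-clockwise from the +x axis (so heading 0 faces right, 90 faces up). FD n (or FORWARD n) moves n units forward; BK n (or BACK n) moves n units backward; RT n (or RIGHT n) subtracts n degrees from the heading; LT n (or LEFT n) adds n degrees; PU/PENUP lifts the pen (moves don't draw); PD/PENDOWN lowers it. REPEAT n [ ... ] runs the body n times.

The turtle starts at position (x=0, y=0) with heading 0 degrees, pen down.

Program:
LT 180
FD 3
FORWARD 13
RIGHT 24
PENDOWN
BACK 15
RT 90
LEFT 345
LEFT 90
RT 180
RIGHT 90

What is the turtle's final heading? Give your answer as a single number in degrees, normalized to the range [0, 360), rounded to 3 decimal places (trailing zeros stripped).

Answer: 231

Derivation:
Executing turtle program step by step:
Start: pos=(0,0), heading=0, pen down
LT 180: heading 0 -> 180
FD 3: (0,0) -> (-3,0) [heading=180, draw]
FD 13: (-3,0) -> (-16,0) [heading=180, draw]
RT 24: heading 180 -> 156
PD: pen down
BK 15: (-16,0) -> (-2.297,-6.101) [heading=156, draw]
RT 90: heading 156 -> 66
LT 345: heading 66 -> 51
LT 90: heading 51 -> 141
RT 180: heading 141 -> 321
RT 90: heading 321 -> 231
Final: pos=(-2.297,-6.101), heading=231, 3 segment(s) drawn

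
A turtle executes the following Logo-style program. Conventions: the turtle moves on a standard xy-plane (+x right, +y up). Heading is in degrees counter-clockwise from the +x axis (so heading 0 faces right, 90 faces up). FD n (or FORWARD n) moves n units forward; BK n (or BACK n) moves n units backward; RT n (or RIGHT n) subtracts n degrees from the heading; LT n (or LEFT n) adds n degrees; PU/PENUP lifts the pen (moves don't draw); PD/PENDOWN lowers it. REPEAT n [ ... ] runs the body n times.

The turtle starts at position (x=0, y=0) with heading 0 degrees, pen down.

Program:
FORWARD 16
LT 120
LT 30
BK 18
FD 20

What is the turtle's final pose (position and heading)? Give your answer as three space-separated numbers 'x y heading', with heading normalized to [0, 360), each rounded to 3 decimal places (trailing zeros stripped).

Answer: 14.268 1 150

Derivation:
Executing turtle program step by step:
Start: pos=(0,0), heading=0, pen down
FD 16: (0,0) -> (16,0) [heading=0, draw]
LT 120: heading 0 -> 120
LT 30: heading 120 -> 150
BK 18: (16,0) -> (31.588,-9) [heading=150, draw]
FD 20: (31.588,-9) -> (14.268,1) [heading=150, draw]
Final: pos=(14.268,1), heading=150, 3 segment(s) drawn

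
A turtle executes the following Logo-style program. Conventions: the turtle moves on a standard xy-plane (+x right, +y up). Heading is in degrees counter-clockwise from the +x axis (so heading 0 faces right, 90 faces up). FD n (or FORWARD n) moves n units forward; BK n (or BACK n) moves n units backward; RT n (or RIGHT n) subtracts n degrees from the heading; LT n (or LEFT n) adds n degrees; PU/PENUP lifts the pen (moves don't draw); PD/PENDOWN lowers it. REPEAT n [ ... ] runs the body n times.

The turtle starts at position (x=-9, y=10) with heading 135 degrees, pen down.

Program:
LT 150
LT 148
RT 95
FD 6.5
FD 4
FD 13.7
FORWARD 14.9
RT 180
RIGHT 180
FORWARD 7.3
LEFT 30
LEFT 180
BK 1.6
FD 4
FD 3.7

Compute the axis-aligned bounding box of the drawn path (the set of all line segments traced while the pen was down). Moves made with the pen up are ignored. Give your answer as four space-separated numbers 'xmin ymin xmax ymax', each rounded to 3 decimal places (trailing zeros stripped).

Executing turtle program step by step:
Start: pos=(-9,10), heading=135, pen down
LT 150: heading 135 -> 285
LT 148: heading 285 -> 73
RT 95: heading 73 -> 338
FD 6.5: (-9,10) -> (-2.973,7.565) [heading=338, draw]
FD 4: (-2.973,7.565) -> (0.735,6.067) [heading=338, draw]
FD 13.7: (0.735,6.067) -> (13.438,0.935) [heading=338, draw]
FD 14.9: (13.438,0.935) -> (27.253,-4.647) [heading=338, draw]
RT 180: heading 338 -> 158
RT 180: heading 158 -> 338
FD 7.3: (27.253,-4.647) -> (34.021,-7.382) [heading=338, draw]
LT 30: heading 338 -> 8
LT 180: heading 8 -> 188
BK 1.6: (34.021,-7.382) -> (35.606,-7.159) [heading=188, draw]
FD 4: (35.606,-7.159) -> (31.645,-7.716) [heading=188, draw]
FD 3.7: (31.645,-7.716) -> (27.981,-8.231) [heading=188, draw]
Final: pos=(27.981,-8.231), heading=188, 8 segment(s) drawn

Segment endpoints: x in {-9, -2.973, 0.735, 13.438, 27.253, 27.981, 31.645, 34.021, 35.606}, y in {-8.231, -7.716, -7.382, -7.159, -4.647, 0.935, 6.067, 7.565, 10}
xmin=-9, ymin=-8.231, xmax=35.606, ymax=10

Answer: -9 -8.231 35.606 10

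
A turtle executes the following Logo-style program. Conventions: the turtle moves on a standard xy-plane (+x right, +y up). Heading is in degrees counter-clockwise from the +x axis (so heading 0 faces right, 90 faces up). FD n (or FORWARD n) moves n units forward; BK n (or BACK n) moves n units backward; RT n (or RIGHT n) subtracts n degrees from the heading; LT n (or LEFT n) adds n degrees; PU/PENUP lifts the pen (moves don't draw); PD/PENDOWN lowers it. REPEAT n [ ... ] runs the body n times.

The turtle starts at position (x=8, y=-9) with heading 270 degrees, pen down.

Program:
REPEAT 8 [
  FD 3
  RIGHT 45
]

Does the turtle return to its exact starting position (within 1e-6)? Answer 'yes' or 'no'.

Answer: yes

Derivation:
Executing turtle program step by step:
Start: pos=(8,-9), heading=270, pen down
REPEAT 8 [
  -- iteration 1/8 --
  FD 3: (8,-9) -> (8,-12) [heading=270, draw]
  RT 45: heading 270 -> 225
  -- iteration 2/8 --
  FD 3: (8,-12) -> (5.879,-14.121) [heading=225, draw]
  RT 45: heading 225 -> 180
  -- iteration 3/8 --
  FD 3: (5.879,-14.121) -> (2.879,-14.121) [heading=180, draw]
  RT 45: heading 180 -> 135
  -- iteration 4/8 --
  FD 3: (2.879,-14.121) -> (0.757,-12) [heading=135, draw]
  RT 45: heading 135 -> 90
  -- iteration 5/8 --
  FD 3: (0.757,-12) -> (0.757,-9) [heading=90, draw]
  RT 45: heading 90 -> 45
  -- iteration 6/8 --
  FD 3: (0.757,-9) -> (2.879,-6.879) [heading=45, draw]
  RT 45: heading 45 -> 0
  -- iteration 7/8 --
  FD 3: (2.879,-6.879) -> (5.879,-6.879) [heading=0, draw]
  RT 45: heading 0 -> 315
  -- iteration 8/8 --
  FD 3: (5.879,-6.879) -> (8,-9) [heading=315, draw]
  RT 45: heading 315 -> 270
]
Final: pos=(8,-9), heading=270, 8 segment(s) drawn

Start position: (8, -9)
Final position: (8, -9)
Distance = 0; < 1e-6 -> CLOSED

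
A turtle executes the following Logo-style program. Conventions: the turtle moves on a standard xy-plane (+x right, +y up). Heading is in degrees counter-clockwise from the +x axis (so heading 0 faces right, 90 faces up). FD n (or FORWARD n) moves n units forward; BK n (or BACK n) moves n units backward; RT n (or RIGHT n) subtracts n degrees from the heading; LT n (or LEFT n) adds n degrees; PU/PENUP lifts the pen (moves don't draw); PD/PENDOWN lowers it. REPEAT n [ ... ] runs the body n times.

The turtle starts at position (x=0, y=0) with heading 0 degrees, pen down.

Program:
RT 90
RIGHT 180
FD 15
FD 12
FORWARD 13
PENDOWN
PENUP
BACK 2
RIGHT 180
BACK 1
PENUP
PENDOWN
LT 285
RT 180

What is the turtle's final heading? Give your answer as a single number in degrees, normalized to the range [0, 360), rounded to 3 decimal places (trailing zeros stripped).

Executing turtle program step by step:
Start: pos=(0,0), heading=0, pen down
RT 90: heading 0 -> 270
RT 180: heading 270 -> 90
FD 15: (0,0) -> (0,15) [heading=90, draw]
FD 12: (0,15) -> (0,27) [heading=90, draw]
FD 13: (0,27) -> (0,40) [heading=90, draw]
PD: pen down
PU: pen up
BK 2: (0,40) -> (0,38) [heading=90, move]
RT 180: heading 90 -> 270
BK 1: (0,38) -> (0,39) [heading=270, move]
PU: pen up
PD: pen down
LT 285: heading 270 -> 195
RT 180: heading 195 -> 15
Final: pos=(0,39), heading=15, 3 segment(s) drawn

Answer: 15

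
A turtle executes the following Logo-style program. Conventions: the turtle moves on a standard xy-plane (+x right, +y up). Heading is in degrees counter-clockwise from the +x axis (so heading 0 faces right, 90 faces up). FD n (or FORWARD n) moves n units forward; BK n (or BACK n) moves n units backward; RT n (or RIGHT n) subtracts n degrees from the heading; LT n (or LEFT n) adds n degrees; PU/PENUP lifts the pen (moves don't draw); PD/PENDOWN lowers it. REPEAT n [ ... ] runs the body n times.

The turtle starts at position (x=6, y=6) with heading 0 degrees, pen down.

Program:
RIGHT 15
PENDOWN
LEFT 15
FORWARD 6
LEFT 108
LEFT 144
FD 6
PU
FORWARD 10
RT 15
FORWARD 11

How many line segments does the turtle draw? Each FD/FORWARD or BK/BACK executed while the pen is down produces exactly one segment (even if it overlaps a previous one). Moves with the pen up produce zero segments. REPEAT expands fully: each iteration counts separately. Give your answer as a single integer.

Answer: 2

Derivation:
Executing turtle program step by step:
Start: pos=(6,6), heading=0, pen down
RT 15: heading 0 -> 345
PD: pen down
LT 15: heading 345 -> 0
FD 6: (6,6) -> (12,6) [heading=0, draw]
LT 108: heading 0 -> 108
LT 144: heading 108 -> 252
FD 6: (12,6) -> (10.146,0.294) [heading=252, draw]
PU: pen up
FD 10: (10.146,0.294) -> (7.056,-9.217) [heading=252, move]
RT 15: heading 252 -> 237
FD 11: (7.056,-9.217) -> (1.065,-18.442) [heading=237, move]
Final: pos=(1.065,-18.442), heading=237, 2 segment(s) drawn
Segments drawn: 2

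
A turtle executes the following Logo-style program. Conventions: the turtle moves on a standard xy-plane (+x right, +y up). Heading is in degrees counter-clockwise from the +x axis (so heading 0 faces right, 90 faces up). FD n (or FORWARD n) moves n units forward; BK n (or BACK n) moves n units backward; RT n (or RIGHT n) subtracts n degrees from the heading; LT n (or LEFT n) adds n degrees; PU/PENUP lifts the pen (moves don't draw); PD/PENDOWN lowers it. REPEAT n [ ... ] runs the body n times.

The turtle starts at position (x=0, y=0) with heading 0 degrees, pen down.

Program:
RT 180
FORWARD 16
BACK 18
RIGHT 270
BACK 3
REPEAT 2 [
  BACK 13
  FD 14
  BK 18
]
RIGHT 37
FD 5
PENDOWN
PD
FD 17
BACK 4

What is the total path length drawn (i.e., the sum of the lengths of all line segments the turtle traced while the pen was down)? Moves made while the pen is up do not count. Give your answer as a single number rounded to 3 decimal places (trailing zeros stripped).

Answer: 153

Derivation:
Executing turtle program step by step:
Start: pos=(0,0), heading=0, pen down
RT 180: heading 0 -> 180
FD 16: (0,0) -> (-16,0) [heading=180, draw]
BK 18: (-16,0) -> (2,0) [heading=180, draw]
RT 270: heading 180 -> 270
BK 3: (2,0) -> (2,3) [heading=270, draw]
REPEAT 2 [
  -- iteration 1/2 --
  BK 13: (2,3) -> (2,16) [heading=270, draw]
  FD 14: (2,16) -> (2,2) [heading=270, draw]
  BK 18: (2,2) -> (2,20) [heading=270, draw]
  -- iteration 2/2 --
  BK 13: (2,20) -> (2,33) [heading=270, draw]
  FD 14: (2,33) -> (2,19) [heading=270, draw]
  BK 18: (2,19) -> (2,37) [heading=270, draw]
]
RT 37: heading 270 -> 233
FD 5: (2,37) -> (-1.009,33.007) [heading=233, draw]
PD: pen down
PD: pen down
FD 17: (-1.009,33.007) -> (-11.24,19.43) [heading=233, draw]
BK 4: (-11.24,19.43) -> (-8.833,22.625) [heading=233, draw]
Final: pos=(-8.833,22.625), heading=233, 12 segment(s) drawn

Segment lengths:
  seg 1: (0,0) -> (-16,0), length = 16
  seg 2: (-16,0) -> (2,0), length = 18
  seg 3: (2,0) -> (2,3), length = 3
  seg 4: (2,3) -> (2,16), length = 13
  seg 5: (2,16) -> (2,2), length = 14
  seg 6: (2,2) -> (2,20), length = 18
  seg 7: (2,20) -> (2,33), length = 13
  seg 8: (2,33) -> (2,19), length = 14
  seg 9: (2,19) -> (2,37), length = 18
  seg 10: (2,37) -> (-1.009,33.007), length = 5
  seg 11: (-1.009,33.007) -> (-11.24,19.43), length = 17
  seg 12: (-11.24,19.43) -> (-8.833,22.625), length = 4
Total = 153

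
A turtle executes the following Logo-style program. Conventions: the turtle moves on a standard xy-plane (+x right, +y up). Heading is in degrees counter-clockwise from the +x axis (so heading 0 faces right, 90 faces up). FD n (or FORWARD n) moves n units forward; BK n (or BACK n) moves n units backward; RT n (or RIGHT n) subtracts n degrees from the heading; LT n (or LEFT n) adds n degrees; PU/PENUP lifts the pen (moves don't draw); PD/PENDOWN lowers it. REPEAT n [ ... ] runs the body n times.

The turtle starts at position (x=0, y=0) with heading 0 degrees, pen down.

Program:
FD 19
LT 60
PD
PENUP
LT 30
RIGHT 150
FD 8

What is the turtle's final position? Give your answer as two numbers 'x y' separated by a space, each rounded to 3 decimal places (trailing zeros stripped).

Executing turtle program step by step:
Start: pos=(0,0), heading=0, pen down
FD 19: (0,0) -> (19,0) [heading=0, draw]
LT 60: heading 0 -> 60
PD: pen down
PU: pen up
LT 30: heading 60 -> 90
RT 150: heading 90 -> 300
FD 8: (19,0) -> (23,-6.928) [heading=300, move]
Final: pos=(23,-6.928), heading=300, 1 segment(s) drawn

Answer: 23 -6.928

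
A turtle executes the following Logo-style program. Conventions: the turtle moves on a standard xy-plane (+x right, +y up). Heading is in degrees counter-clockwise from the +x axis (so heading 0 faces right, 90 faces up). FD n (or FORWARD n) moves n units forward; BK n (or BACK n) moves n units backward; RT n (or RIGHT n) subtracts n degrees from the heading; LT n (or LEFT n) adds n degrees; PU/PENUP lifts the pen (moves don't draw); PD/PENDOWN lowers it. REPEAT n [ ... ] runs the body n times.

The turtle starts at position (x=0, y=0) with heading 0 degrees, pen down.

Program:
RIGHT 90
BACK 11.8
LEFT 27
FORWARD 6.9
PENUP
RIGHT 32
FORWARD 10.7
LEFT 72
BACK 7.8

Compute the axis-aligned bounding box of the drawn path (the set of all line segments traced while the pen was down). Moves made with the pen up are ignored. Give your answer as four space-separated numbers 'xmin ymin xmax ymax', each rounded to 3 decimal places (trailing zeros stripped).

Executing turtle program step by step:
Start: pos=(0,0), heading=0, pen down
RT 90: heading 0 -> 270
BK 11.8: (0,0) -> (0,11.8) [heading=270, draw]
LT 27: heading 270 -> 297
FD 6.9: (0,11.8) -> (3.133,5.652) [heading=297, draw]
PU: pen up
RT 32: heading 297 -> 265
FD 10.7: (3.133,5.652) -> (2.2,-5.007) [heading=265, move]
LT 72: heading 265 -> 337
BK 7.8: (2.2,-5.007) -> (-4.98,-1.96) [heading=337, move]
Final: pos=(-4.98,-1.96), heading=337, 2 segment(s) drawn

Segment endpoints: x in {0, 0, 3.133}, y in {0, 5.652, 11.8}
xmin=0, ymin=0, xmax=3.133, ymax=11.8

Answer: 0 0 3.133 11.8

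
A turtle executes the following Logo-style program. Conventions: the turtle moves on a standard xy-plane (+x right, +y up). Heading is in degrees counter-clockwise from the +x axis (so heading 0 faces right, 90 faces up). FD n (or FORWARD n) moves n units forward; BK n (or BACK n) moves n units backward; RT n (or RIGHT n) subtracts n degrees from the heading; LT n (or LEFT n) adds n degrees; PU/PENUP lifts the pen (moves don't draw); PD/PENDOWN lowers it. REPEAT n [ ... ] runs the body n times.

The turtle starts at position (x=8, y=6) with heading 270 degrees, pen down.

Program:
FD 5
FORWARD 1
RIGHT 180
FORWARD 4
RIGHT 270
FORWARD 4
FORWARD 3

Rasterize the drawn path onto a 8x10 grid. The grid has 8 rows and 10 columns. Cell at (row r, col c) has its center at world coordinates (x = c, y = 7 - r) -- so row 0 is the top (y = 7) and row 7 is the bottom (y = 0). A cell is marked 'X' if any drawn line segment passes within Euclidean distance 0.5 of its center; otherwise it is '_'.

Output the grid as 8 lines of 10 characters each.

Answer: __________
________X_
________X_
_XXXXXXXX_
________X_
________X_
________X_
________X_

Derivation:
Segment 0: (8,6) -> (8,1)
Segment 1: (8,1) -> (8,0)
Segment 2: (8,0) -> (8,4)
Segment 3: (8,4) -> (4,4)
Segment 4: (4,4) -> (1,4)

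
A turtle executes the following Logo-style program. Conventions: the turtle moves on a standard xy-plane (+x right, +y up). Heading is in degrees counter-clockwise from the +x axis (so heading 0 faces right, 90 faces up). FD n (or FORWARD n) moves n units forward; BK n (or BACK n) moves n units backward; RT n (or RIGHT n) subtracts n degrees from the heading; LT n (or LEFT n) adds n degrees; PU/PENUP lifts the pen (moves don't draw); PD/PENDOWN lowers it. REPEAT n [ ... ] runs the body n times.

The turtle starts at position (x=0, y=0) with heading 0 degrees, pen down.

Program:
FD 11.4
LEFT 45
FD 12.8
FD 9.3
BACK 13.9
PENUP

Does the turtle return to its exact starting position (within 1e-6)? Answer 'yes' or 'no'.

Answer: no

Derivation:
Executing turtle program step by step:
Start: pos=(0,0), heading=0, pen down
FD 11.4: (0,0) -> (11.4,0) [heading=0, draw]
LT 45: heading 0 -> 45
FD 12.8: (11.4,0) -> (20.451,9.051) [heading=45, draw]
FD 9.3: (20.451,9.051) -> (27.027,15.627) [heading=45, draw]
BK 13.9: (27.027,15.627) -> (17.198,5.798) [heading=45, draw]
PU: pen up
Final: pos=(17.198,5.798), heading=45, 4 segment(s) drawn

Start position: (0, 0)
Final position: (17.198, 5.798)
Distance = 18.149; >= 1e-6 -> NOT closed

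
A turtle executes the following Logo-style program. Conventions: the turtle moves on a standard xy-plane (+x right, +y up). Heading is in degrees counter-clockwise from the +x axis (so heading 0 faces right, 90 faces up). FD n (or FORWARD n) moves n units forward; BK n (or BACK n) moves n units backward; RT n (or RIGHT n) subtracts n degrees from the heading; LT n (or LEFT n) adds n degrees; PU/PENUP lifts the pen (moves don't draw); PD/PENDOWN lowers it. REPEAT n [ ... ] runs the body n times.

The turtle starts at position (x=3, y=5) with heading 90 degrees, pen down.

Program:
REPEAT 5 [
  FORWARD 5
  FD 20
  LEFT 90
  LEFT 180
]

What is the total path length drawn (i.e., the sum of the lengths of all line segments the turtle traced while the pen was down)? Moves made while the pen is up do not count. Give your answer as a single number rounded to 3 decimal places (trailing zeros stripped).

Executing turtle program step by step:
Start: pos=(3,5), heading=90, pen down
REPEAT 5 [
  -- iteration 1/5 --
  FD 5: (3,5) -> (3,10) [heading=90, draw]
  FD 20: (3,10) -> (3,30) [heading=90, draw]
  LT 90: heading 90 -> 180
  LT 180: heading 180 -> 0
  -- iteration 2/5 --
  FD 5: (3,30) -> (8,30) [heading=0, draw]
  FD 20: (8,30) -> (28,30) [heading=0, draw]
  LT 90: heading 0 -> 90
  LT 180: heading 90 -> 270
  -- iteration 3/5 --
  FD 5: (28,30) -> (28,25) [heading=270, draw]
  FD 20: (28,25) -> (28,5) [heading=270, draw]
  LT 90: heading 270 -> 0
  LT 180: heading 0 -> 180
  -- iteration 4/5 --
  FD 5: (28,5) -> (23,5) [heading=180, draw]
  FD 20: (23,5) -> (3,5) [heading=180, draw]
  LT 90: heading 180 -> 270
  LT 180: heading 270 -> 90
  -- iteration 5/5 --
  FD 5: (3,5) -> (3,10) [heading=90, draw]
  FD 20: (3,10) -> (3,30) [heading=90, draw]
  LT 90: heading 90 -> 180
  LT 180: heading 180 -> 0
]
Final: pos=(3,30), heading=0, 10 segment(s) drawn

Segment lengths:
  seg 1: (3,5) -> (3,10), length = 5
  seg 2: (3,10) -> (3,30), length = 20
  seg 3: (3,30) -> (8,30), length = 5
  seg 4: (8,30) -> (28,30), length = 20
  seg 5: (28,30) -> (28,25), length = 5
  seg 6: (28,25) -> (28,5), length = 20
  seg 7: (28,5) -> (23,5), length = 5
  seg 8: (23,5) -> (3,5), length = 20
  seg 9: (3,5) -> (3,10), length = 5
  seg 10: (3,10) -> (3,30), length = 20
Total = 125

Answer: 125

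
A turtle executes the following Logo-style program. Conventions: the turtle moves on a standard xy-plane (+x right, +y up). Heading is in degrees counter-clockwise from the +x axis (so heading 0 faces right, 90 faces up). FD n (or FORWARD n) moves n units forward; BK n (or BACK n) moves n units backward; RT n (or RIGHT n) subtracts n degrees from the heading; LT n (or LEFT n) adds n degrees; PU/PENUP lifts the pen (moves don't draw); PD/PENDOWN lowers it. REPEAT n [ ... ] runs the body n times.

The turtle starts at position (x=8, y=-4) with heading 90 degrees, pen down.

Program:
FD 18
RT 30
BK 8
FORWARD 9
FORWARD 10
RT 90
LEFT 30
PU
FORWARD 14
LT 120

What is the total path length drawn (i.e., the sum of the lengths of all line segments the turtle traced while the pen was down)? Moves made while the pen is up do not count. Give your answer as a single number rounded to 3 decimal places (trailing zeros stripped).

Answer: 45

Derivation:
Executing turtle program step by step:
Start: pos=(8,-4), heading=90, pen down
FD 18: (8,-4) -> (8,14) [heading=90, draw]
RT 30: heading 90 -> 60
BK 8: (8,14) -> (4,7.072) [heading=60, draw]
FD 9: (4,7.072) -> (8.5,14.866) [heading=60, draw]
FD 10: (8.5,14.866) -> (13.5,23.526) [heading=60, draw]
RT 90: heading 60 -> 330
LT 30: heading 330 -> 0
PU: pen up
FD 14: (13.5,23.526) -> (27.5,23.526) [heading=0, move]
LT 120: heading 0 -> 120
Final: pos=(27.5,23.526), heading=120, 4 segment(s) drawn

Segment lengths:
  seg 1: (8,-4) -> (8,14), length = 18
  seg 2: (8,14) -> (4,7.072), length = 8
  seg 3: (4,7.072) -> (8.5,14.866), length = 9
  seg 4: (8.5,14.866) -> (13.5,23.526), length = 10
Total = 45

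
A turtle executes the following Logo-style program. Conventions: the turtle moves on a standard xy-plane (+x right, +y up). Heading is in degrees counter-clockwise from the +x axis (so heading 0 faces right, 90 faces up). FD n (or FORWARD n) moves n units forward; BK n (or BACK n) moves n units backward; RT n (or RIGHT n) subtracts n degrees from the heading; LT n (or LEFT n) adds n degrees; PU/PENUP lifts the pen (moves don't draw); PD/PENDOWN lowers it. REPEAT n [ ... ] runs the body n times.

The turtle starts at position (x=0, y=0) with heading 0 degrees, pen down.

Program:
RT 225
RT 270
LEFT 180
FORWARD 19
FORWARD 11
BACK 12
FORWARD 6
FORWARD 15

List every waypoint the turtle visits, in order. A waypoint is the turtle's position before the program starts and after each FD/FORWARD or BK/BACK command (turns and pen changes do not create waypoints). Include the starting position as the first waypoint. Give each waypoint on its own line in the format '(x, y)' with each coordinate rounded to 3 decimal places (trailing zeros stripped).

Executing turtle program step by step:
Start: pos=(0,0), heading=0, pen down
RT 225: heading 0 -> 135
RT 270: heading 135 -> 225
LT 180: heading 225 -> 45
FD 19: (0,0) -> (13.435,13.435) [heading=45, draw]
FD 11: (13.435,13.435) -> (21.213,21.213) [heading=45, draw]
BK 12: (21.213,21.213) -> (12.728,12.728) [heading=45, draw]
FD 6: (12.728,12.728) -> (16.971,16.971) [heading=45, draw]
FD 15: (16.971,16.971) -> (27.577,27.577) [heading=45, draw]
Final: pos=(27.577,27.577), heading=45, 5 segment(s) drawn
Waypoints (6 total):
(0, 0)
(13.435, 13.435)
(21.213, 21.213)
(12.728, 12.728)
(16.971, 16.971)
(27.577, 27.577)

Answer: (0, 0)
(13.435, 13.435)
(21.213, 21.213)
(12.728, 12.728)
(16.971, 16.971)
(27.577, 27.577)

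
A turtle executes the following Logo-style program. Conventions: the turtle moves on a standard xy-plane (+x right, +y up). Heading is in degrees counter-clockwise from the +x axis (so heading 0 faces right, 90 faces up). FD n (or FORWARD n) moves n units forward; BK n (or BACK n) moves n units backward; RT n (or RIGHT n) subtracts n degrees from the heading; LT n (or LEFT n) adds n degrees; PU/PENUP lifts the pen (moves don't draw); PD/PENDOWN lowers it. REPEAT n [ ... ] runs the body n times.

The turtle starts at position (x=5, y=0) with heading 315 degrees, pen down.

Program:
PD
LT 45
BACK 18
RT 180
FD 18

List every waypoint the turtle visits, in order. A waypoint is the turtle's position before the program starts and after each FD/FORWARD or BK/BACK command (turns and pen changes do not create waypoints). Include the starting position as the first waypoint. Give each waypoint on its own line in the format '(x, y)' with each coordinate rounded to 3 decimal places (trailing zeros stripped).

Executing turtle program step by step:
Start: pos=(5,0), heading=315, pen down
PD: pen down
LT 45: heading 315 -> 0
BK 18: (5,0) -> (-13,0) [heading=0, draw]
RT 180: heading 0 -> 180
FD 18: (-13,0) -> (-31,0) [heading=180, draw]
Final: pos=(-31,0), heading=180, 2 segment(s) drawn
Waypoints (3 total):
(5, 0)
(-13, 0)
(-31, 0)

Answer: (5, 0)
(-13, 0)
(-31, 0)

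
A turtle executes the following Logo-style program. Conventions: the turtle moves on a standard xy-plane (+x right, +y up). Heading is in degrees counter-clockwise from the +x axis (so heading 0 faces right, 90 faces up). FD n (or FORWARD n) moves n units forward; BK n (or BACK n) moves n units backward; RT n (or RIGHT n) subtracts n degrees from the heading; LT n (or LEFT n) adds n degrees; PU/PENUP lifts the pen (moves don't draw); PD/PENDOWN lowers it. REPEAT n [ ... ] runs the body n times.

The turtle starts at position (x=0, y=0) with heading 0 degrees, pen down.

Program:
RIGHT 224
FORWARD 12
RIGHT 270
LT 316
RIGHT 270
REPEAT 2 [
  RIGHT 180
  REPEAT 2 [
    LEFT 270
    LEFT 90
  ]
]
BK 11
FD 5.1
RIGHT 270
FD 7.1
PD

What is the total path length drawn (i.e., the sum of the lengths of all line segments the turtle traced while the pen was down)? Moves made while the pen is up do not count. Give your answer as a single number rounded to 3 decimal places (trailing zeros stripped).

Executing turtle program step by step:
Start: pos=(0,0), heading=0, pen down
RT 224: heading 0 -> 136
FD 12: (0,0) -> (-8.632,8.336) [heading=136, draw]
RT 270: heading 136 -> 226
LT 316: heading 226 -> 182
RT 270: heading 182 -> 272
REPEAT 2 [
  -- iteration 1/2 --
  RT 180: heading 272 -> 92
  REPEAT 2 [
    -- iteration 1/2 --
    LT 270: heading 92 -> 2
    LT 90: heading 2 -> 92
    -- iteration 2/2 --
    LT 270: heading 92 -> 2
    LT 90: heading 2 -> 92
  ]
  -- iteration 2/2 --
  RT 180: heading 92 -> 272
  REPEAT 2 [
    -- iteration 1/2 --
    LT 270: heading 272 -> 182
    LT 90: heading 182 -> 272
    -- iteration 2/2 --
    LT 270: heading 272 -> 182
    LT 90: heading 182 -> 272
  ]
]
BK 11: (-8.632,8.336) -> (-9.016,19.329) [heading=272, draw]
FD 5.1: (-9.016,19.329) -> (-8.838,14.232) [heading=272, draw]
RT 270: heading 272 -> 2
FD 7.1: (-8.838,14.232) -> (-1.742,14.48) [heading=2, draw]
PD: pen down
Final: pos=(-1.742,14.48), heading=2, 4 segment(s) drawn

Segment lengths:
  seg 1: (0,0) -> (-8.632,8.336), length = 12
  seg 2: (-8.632,8.336) -> (-9.016,19.329), length = 11
  seg 3: (-9.016,19.329) -> (-8.838,14.232), length = 5.1
  seg 4: (-8.838,14.232) -> (-1.742,14.48), length = 7.1
Total = 35.2

Answer: 35.2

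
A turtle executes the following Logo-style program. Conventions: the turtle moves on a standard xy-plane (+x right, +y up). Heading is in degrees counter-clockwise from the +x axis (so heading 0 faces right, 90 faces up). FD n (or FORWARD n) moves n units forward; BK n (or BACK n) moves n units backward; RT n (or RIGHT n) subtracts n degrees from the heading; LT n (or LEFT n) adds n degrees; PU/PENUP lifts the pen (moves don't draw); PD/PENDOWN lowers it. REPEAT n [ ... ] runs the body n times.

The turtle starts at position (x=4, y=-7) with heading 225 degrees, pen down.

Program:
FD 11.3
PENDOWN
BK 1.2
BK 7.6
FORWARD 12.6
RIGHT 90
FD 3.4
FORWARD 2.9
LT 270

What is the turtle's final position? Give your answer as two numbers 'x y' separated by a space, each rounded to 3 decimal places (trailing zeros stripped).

Answer: -11.132 -13.223

Derivation:
Executing turtle program step by step:
Start: pos=(4,-7), heading=225, pen down
FD 11.3: (4,-7) -> (-3.99,-14.99) [heading=225, draw]
PD: pen down
BK 1.2: (-3.99,-14.99) -> (-3.142,-14.142) [heading=225, draw]
BK 7.6: (-3.142,-14.142) -> (2.232,-8.768) [heading=225, draw]
FD 12.6: (2.232,-8.768) -> (-6.677,-17.677) [heading=225, draw]
RT 90: heading 225 -> 135
FD 3.4: (-6.677,-17.677) -> (-9.081,-15.273) [heading=135, draw]
FD 2.9: (-9.081,-15.273) -> (-11.132,-13.223) [heading=135, draw]
LT 270: heading 135 -> 45
Final: pos=(-11.132,-13.223), heading=45, 6 segment(s) drawn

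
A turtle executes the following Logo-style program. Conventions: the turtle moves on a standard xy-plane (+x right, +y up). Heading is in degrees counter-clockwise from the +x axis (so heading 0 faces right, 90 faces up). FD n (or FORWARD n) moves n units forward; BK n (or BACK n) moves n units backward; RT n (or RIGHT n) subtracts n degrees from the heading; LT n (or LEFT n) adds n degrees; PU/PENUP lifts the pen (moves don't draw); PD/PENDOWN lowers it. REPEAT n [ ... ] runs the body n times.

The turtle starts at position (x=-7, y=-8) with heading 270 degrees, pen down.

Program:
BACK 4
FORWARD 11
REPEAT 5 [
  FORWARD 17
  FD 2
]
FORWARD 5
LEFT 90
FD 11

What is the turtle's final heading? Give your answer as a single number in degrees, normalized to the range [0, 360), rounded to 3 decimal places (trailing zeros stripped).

Answer: 0

Derivation:
Executing turtle program step by step:
Start: pos=(-7,-8), heading=270, pen down
BK 4: (-7,-8) -> (-7,-4) [heading=270, draw]
FD 11: (-7,-4) -> (-7,-15) [heading=270, draw]
REPEAT 5 [
  -- iteration 1/5 --
  FD 17: (-7,-15) -> (-7,-32) [heading=270, draw]
  FD 2: (-7,-32) -> (-7,-34) [heading=270, draw]
  -- iteration 2/5 --
  FD 17: (-7,-34) -> (-7,-51) [heading=270, draw]
  FD 2: (-7,-51) -> (-7,-53) [heading=270, draw]
  -- iteration 3/5 --
  FD 17: (-7,-53) -> (-7,-70) [heading=270, draw]
  FD 2: (-7,-70) -> (-7,-72) [heading=270, draw]
  -- iteration 4/5 --
  FD 17: (-7,-72) -> (-7,-89) [heading=270, draw]
  FD 2: (-7,-89) -> (-7,-91) [heading=270, draw]
  -- iteration 5/5 --
  FD 17: (-7,-91) -> (-7,-108) [heading=270, draw]
  FD 2: (-7,-108) -> (-7,-110) [heading=270, draw]
]
FD 5: (-7,-110) -> (-7,-115) [heading=270, draw]
LT 90: heading 270 -> 0
FD 11: (-7,-115) -> (4,-115) [heading=0, draw]
Final: pos=(4,-115), heading=0, 14 segment(s) drawn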